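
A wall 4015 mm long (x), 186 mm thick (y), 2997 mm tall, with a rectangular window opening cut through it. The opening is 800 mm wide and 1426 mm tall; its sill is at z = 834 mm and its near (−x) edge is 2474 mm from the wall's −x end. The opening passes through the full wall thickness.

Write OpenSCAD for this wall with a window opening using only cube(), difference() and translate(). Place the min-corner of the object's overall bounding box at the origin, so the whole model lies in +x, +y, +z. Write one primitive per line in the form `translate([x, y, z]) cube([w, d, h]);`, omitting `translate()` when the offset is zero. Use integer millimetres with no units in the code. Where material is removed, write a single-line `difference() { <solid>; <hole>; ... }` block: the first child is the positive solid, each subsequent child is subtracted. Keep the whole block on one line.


difference() { cube([4015, 186, 2997]); translate([2474, 0, 834]) cube([800, 186, 1426]); }


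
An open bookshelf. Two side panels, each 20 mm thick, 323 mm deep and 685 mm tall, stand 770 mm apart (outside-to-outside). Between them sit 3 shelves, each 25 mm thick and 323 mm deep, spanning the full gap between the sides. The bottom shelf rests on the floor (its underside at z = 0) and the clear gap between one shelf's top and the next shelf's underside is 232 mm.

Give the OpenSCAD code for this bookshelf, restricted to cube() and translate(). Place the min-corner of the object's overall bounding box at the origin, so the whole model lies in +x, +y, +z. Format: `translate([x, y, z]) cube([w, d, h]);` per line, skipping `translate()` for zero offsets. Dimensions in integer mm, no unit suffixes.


cube([20, 323, 685]);
translate([750, 0, 0]) cube([20, 323, 685]);
translate([20, 0, 0]) cube([730, 323, 25]);
translate([20, 0, 257]) cube([730, 323, 25]);
translate([20, 0, 514]) cube([730, 323, 25]);


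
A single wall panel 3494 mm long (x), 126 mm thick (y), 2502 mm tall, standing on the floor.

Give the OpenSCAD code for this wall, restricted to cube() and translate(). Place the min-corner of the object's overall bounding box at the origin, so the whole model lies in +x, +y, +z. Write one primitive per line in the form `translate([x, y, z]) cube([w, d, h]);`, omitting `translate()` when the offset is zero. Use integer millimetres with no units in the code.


cube([3494, 126, 2502]);


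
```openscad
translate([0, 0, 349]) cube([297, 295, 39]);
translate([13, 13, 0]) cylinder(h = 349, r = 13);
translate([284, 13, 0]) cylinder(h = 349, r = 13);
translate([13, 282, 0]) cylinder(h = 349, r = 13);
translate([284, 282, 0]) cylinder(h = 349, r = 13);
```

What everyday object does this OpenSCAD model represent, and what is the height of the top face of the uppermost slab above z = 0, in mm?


A stool. The seat height is 388 mm.

A 297×295×39 slab at z = 349 on four corner cylinders — a stool. The seat top is 349 + 39 = 388 mm.


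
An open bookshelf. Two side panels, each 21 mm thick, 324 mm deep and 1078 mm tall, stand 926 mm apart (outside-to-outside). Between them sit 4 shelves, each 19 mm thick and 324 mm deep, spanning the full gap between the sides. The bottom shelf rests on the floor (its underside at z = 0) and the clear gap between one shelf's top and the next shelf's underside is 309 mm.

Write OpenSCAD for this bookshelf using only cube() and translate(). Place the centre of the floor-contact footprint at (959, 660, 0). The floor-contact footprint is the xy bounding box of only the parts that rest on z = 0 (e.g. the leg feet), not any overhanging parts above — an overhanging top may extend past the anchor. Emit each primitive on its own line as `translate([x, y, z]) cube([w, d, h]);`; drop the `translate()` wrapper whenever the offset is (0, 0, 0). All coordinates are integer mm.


translate([496, 498, 0]) cube([21, 324, 1078]);
translate([1401, 498, 0]) cube([21, 324, 1078]);
translate([517, 498, 0]) cube([884, 324, 19]);
translate([517, 498, 328]) cube([884, 324, 19]);
translate([517, 498, 656]) cube([884, 324, 19]);
translate([517, 498, 984]) cube([884, 324, 19]);


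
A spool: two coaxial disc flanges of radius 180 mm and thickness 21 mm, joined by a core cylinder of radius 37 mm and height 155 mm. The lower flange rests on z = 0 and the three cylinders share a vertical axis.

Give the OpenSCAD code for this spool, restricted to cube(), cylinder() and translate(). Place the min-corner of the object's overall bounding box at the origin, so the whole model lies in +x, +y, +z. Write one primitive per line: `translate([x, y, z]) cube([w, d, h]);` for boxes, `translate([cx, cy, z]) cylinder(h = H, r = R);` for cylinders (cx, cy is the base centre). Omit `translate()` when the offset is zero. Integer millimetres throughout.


translate([180, 180, 0]) cylinder(h = 21, r = 180);
translate([180, 180, 21]) cylinder(h = 155, r = 37);
translate([180, 180, 176]) cylinder(h = 21, r = 180);


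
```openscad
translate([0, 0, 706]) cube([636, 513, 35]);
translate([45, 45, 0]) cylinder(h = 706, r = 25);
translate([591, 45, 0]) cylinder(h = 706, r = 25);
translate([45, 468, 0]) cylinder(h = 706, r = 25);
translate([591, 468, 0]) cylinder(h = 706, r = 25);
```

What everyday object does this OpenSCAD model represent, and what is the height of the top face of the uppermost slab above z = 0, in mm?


A table. The table height is 741 mm.

A 636×513×35 slab sits at z = 706 on four Ø50 mm round legs — a table. The top surface is at 706 + 35 = 741 mm.


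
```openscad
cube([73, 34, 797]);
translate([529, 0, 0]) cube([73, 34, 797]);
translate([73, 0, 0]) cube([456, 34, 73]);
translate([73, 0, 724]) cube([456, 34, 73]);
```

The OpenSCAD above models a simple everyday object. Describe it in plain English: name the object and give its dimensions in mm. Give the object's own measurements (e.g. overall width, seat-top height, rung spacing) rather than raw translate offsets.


A rectangular picture frame lying in the x–z plane (depth along y). The opening is 456 mm wide (x) by 651 mm tall (z), surrounded by a border 73 mm wide on all four sides. The frame is 34 mm deep and is made of two full-height vertical stiles with two horizontal rails fitted between them.


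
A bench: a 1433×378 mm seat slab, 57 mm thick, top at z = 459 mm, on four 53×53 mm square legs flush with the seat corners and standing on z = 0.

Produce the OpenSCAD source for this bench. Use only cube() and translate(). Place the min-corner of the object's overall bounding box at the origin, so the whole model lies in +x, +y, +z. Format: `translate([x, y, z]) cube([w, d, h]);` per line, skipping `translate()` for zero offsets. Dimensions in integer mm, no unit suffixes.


translate([0, 0, 402]) cube([1433, 378, 57]);
cube([53, 53, 402]);
translate([0, 325, 0]) cube([53, 53, 402]);
translate([1380, 0, 0]) cube([53, 53, 402]);
translate([1380, 325, 0]) cube([53, 53, 402]);


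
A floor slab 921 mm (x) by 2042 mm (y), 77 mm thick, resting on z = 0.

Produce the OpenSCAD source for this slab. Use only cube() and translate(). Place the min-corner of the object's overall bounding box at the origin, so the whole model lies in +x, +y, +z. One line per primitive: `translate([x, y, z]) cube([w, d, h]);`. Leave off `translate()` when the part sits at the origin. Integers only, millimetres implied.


cube([921, 2042, 77]);


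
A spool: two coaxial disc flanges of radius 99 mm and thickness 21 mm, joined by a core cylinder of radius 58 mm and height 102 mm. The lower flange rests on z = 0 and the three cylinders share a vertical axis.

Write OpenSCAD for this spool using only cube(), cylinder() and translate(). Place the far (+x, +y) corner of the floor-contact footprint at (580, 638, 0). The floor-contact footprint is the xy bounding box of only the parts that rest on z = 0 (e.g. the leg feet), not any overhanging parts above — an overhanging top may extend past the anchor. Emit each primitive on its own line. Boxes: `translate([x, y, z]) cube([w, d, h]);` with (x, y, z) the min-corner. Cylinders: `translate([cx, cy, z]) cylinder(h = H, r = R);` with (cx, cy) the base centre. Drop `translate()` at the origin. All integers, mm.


translate([481, 539, 0]) cylinder(h = 21, r = 99);
translate([481, 539, 21]) cylinder(h = 102, r = 58);
translate([481, 539, 123]) cylinder(h = 21, r = 99);


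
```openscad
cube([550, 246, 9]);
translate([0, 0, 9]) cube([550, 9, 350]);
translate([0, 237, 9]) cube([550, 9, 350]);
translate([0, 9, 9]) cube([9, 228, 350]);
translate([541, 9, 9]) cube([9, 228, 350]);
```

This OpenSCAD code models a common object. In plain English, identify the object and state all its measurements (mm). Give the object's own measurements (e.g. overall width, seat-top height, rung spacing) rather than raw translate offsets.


An open-topped rectangular box: outside dimensions 550×246×359 mm, with a uniform wall and base thickness of 9 mm. The base is a full 550×246 slab on the floor; four walls sit on top of the base. The front and back walls (the −y and +y sides) span the full width; the two side walls fit between them.


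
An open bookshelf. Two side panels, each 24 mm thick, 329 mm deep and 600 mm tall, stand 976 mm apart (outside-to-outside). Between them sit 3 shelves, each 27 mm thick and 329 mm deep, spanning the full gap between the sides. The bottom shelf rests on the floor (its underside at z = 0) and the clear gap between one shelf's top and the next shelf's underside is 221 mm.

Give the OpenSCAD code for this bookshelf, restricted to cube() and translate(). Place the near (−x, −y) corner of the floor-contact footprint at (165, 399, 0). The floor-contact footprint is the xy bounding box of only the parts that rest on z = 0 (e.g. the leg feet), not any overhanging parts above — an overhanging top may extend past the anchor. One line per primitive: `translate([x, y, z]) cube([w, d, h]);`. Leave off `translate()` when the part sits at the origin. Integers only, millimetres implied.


translate([165, 399, 0]) cube([24, 329, 600]);
translate([1117, 399, 0]) cube([24, 329, 600]);
translate([189, 399, 0]) cube([928, 329, 27]);
translate([189, 399, 248]) cube([928, 329, 27]);
translate([189, 399, 496]) cube([928, 329, 27]);


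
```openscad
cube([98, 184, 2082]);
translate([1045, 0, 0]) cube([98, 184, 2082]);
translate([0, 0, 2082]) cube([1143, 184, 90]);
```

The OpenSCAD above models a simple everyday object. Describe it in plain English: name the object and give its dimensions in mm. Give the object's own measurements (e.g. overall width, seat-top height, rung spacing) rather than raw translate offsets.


A door frame. The clear opening is 947 mm wide and 2082 mm high. Two 98 mm wide jambs, 184 mm deep, stand either side of the opening from the floor to the top of the opening. A 90 mm thick head sits across the top of both jambs, spanning the full outside width of the frame.


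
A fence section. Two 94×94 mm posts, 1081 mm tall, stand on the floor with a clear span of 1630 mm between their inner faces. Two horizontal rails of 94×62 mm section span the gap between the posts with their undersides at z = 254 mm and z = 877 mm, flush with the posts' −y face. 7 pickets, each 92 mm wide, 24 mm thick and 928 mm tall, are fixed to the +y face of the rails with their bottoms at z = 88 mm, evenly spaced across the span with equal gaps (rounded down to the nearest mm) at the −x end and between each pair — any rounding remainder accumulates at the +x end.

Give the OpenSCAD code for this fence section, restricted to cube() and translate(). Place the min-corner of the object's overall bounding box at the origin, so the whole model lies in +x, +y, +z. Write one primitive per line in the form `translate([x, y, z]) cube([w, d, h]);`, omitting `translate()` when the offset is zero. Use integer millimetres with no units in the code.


cube([94, 94, 1081]);
translate([1724, 0, 0]) cube([94, 94, 1081]);
translate([94, 0, 254]) cube([1630, 94, 62]);
translate([94, 0, 877]) cube([1630, 94, 62]);
translate([217, 94, 88]) cube([92, 24, 928]);
translate([432, 94, 88]) cube([92, 24, 928]);
translate([647, 94, 88]) cube([92, 24, 928]);
translate([862, 94, 88]) cube([92, 24, 928]);
translate([1077, 94, 88]) cube([92, 24, 928]);
translate([1292, 94, 88]) cube([92, 24, 928]);
translate([1507, 94, 88]) cube([92, 24, 928]);


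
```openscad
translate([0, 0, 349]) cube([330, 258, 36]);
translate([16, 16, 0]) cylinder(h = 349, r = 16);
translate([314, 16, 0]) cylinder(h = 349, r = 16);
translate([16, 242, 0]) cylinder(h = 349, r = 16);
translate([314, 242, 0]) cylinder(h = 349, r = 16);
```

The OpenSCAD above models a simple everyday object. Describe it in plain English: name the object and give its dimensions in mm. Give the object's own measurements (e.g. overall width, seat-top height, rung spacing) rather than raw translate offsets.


A four-legged stool. The seat is a 330×258×36 mm slab whose top surface is at z = 385 mm; four round legs, each 32 mm in diameter, run from the floor (z = 0) to the underside of the seat, each leg's axis is inset half a diameter from the nearest pair of seat edges (so the leg's bounding box is flush with the corner).


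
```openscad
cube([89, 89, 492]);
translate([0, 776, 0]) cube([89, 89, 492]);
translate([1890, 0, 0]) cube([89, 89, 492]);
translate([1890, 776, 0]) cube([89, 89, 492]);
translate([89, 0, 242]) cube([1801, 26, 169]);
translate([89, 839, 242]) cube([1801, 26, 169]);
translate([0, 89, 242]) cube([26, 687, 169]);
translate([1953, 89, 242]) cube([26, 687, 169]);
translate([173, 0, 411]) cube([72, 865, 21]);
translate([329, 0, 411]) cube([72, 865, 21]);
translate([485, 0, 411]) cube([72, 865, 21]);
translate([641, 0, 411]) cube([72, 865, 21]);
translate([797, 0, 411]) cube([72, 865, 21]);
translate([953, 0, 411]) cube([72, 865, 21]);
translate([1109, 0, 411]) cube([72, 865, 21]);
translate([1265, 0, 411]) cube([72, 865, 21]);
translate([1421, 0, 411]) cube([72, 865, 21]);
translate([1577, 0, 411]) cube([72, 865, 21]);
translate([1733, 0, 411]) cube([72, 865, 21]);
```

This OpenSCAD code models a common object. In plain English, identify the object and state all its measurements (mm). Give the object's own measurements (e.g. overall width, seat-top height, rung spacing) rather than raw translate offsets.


A bed frame 1979 mm long (x) by 865 mm wide (y). Four 89×89 mm corner posts, 492 mm tall, at the corners of the footprint. Four rails of 26 mm thickness and 169 mm height run between adjacent posts with their undersides at z = 242 mm, their outer faces flush with the outside of the frame (the two x-running rails run between the posts' inner faces; the two y-running rails run between the posts' inner faces). 11 slats, each 72 mm wide (x) and 21 mm thick, lie across the top of the two x-running rails, running the full 865 mm width of the frame in y; along x they sit between the end posts with a 84 mm gap after the −x posts and between neighbouring slats, leaving 85 mm before the +x posts.


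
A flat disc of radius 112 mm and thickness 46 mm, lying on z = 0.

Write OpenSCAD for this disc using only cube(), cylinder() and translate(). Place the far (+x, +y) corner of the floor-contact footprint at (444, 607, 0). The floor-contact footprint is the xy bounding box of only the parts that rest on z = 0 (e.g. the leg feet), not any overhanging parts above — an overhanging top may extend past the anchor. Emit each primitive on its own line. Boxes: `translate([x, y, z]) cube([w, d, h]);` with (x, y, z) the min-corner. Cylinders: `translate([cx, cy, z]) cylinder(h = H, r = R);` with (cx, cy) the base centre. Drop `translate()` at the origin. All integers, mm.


translate([332, 495, 0]) cylinder(h = 46, r = 112);


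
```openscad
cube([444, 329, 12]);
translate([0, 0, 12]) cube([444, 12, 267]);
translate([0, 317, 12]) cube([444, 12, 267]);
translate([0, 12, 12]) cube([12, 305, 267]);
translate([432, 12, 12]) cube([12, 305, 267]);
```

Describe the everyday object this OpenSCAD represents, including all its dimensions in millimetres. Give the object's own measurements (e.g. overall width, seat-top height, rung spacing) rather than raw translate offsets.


An open-topped rectangular box: outside dimensions 444×329×279 mm, with a uniform wall and base thickness of 12 mm. The base is a full 444×329 slab on the floor; four walls sit on top of the base. The front and back walls (the −y and +y sides) span the full width; the two side walls fit between them.


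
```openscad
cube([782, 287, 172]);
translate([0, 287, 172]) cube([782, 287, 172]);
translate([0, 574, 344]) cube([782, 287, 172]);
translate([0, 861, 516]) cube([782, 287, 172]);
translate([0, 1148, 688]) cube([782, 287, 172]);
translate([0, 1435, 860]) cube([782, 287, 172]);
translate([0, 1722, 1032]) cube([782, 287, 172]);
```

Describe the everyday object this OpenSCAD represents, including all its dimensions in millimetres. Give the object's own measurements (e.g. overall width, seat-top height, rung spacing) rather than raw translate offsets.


A straight staircase of 7 solid steps. Each step is 782 mm wide (x), 287 mm deep (y, the going) and 172 mm tall (the rise). The first step rests on the floor; each subsequent step sits one going further in +y and one rise higher in +z, directly behind and above the previous step with no overlap.


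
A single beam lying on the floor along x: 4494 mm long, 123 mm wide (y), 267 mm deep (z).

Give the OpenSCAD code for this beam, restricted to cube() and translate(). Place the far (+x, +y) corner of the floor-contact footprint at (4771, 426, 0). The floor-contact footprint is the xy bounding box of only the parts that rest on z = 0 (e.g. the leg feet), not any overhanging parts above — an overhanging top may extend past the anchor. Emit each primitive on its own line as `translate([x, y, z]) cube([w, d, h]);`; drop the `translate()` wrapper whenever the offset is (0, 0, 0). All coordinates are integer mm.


translate([277, 303, 0]) cube([4494, 123, 267]);


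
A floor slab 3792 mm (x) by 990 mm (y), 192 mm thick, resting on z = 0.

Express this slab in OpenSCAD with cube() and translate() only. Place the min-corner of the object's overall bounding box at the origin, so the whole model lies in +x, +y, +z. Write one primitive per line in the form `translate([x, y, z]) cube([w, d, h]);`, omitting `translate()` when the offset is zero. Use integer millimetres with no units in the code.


cube([3792, 990, 192]);


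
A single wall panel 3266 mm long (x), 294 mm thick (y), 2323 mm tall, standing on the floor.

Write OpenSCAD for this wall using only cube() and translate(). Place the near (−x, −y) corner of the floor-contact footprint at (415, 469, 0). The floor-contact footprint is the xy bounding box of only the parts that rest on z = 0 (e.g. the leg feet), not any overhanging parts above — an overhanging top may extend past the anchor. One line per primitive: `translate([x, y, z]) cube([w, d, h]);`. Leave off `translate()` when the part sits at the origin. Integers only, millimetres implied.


translate([415, 469, 0]) cube([3266, 294, 2323]);


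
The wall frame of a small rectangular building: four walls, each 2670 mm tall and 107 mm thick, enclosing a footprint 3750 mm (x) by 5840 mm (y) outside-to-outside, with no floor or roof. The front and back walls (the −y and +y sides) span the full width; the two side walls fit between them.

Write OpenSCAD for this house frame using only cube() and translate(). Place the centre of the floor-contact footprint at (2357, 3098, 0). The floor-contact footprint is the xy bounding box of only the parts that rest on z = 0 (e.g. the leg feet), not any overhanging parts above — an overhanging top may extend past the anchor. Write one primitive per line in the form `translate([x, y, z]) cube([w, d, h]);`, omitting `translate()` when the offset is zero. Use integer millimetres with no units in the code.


translate([482, 178, 0]) cube([3750, 107, 2670]);
translate([482, 5911, 0]) cube([3750, 107, 2670]);
translate([482, 285, 0]) cube([107, 5626, 2670]);
translate([4125, 285, 0]) cube([107, 5626, 2670]);


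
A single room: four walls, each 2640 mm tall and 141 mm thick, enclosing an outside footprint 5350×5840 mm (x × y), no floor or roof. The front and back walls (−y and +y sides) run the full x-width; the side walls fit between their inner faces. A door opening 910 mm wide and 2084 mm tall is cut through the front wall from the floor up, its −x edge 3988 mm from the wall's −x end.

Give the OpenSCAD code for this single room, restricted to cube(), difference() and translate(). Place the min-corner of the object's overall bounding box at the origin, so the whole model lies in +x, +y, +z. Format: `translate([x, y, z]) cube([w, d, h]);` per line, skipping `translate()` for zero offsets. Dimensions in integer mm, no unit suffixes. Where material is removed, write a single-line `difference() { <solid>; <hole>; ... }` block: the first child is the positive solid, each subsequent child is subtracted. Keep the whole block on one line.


difference() { cube([5350, 141, 2640]); translate([3988, 0, 0]) cube([910, 141, 2084]); }
translate([0, 5699, 0]) cube([5350, 141, 2640]);
translate([0, 141, 0]) cube([141, 5558, 2640]);
translate([5209, 141, 0]) cube([141, 5558, 2640]);


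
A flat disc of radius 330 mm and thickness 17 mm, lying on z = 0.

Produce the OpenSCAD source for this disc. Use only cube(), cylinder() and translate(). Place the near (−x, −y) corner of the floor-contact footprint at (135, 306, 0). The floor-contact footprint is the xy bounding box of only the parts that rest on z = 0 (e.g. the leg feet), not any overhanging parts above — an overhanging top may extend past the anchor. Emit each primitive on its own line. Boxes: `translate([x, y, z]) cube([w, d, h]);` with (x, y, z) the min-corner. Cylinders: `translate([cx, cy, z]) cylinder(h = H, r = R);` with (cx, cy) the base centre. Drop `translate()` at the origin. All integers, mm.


translate([465, 636, 0]) cylinder(h = 17, r = 330);


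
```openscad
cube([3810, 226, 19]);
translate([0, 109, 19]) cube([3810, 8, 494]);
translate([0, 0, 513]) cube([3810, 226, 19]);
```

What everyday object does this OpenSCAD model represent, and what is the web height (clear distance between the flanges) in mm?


An I-beam. The web height is 494 mm.

Two wide flanges with a thin centred web — an I-beam. Overall 532 mm minus two 19 mm flanges gives a web of 532 − 2·19 = 494 mm.


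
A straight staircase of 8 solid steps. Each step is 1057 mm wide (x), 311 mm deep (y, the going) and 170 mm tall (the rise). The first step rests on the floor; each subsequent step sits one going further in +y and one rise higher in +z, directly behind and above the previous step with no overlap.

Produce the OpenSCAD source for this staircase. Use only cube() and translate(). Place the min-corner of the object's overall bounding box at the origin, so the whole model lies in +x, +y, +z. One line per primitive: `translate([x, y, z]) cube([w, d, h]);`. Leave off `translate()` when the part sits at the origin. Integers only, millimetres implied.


cube([1057, 311, 170]);
translate([0, 311, 170]) cube([1057, 311, 170]);
translate([0, 622, 340]) cube([1057, 311, 170]);
translate([0, 933, 510]) cube([1057, 311, 170]);
translate([0, 1244, 680]) cube([1057, 311, 170]);
translate([0, 1555, 850]) cube([1057, 311, 170]);
translate([0, 1866, 1020]) cube([1057, 311, 170]);
translate([0, 2177, 1190]) cube([1057, 311, 170]);


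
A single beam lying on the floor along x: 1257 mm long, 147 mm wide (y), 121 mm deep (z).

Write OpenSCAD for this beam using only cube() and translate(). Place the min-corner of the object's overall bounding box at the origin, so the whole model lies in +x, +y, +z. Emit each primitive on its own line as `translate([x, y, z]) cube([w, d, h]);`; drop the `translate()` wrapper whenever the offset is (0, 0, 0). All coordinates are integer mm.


cube([1257, 147, 121]);


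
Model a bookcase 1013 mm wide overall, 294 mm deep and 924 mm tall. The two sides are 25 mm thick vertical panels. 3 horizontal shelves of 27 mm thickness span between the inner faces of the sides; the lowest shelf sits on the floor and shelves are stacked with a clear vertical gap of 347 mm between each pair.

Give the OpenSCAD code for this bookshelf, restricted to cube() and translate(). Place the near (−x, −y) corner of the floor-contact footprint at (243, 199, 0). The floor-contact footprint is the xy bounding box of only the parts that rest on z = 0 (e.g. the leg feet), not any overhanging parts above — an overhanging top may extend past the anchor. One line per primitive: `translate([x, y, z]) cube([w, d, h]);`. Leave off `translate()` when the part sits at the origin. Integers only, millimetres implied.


translate([243, 199, 0]) cube([25, 294, 924]);
translate([1231, 199, 0]) cube([25, 294, 924]);
translate([268, 199, 0]) cube([963, 294, 27]);
translate([268, 199, 374]) cube([963, 294, 27]);
translate([268, 199, 748]) cube([963, 294, 27]);


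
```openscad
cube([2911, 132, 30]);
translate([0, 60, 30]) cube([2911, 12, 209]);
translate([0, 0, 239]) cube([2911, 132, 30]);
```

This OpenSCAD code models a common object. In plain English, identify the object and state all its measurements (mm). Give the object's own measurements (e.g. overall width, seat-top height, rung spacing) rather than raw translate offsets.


An I-beam lying along x, 2911 mm long. Overall section height 269 mm. Two flanges 132 mm wide (y) and 30 mm thick, one on the floor and one at the top; a web 12 mm thick runs between them, centred on the flange width.


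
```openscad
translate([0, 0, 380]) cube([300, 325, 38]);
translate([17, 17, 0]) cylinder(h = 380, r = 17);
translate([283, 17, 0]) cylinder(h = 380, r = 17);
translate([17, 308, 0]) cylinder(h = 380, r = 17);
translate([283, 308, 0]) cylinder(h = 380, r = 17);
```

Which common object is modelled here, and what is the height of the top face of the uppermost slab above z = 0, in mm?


A stool. The seat height is 418 mm.

A 300×325×38 slab at z = 380 on four corner cylinders — a stool. The seat top is 380 + 38 = 418 mm.


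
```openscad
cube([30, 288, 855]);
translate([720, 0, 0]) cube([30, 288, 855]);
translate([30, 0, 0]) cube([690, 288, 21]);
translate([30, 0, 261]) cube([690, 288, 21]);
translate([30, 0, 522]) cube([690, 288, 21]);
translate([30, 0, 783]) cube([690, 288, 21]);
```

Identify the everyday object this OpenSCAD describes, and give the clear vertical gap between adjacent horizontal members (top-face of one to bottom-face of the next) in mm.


A bookshelf. The clear shelf gap is 240 mm.

Two tall side panels with 4 horizontal boards between them — a bookshelf. The first two shelf undersides are at z = 0 and z = 261; with shelf thickness 21, the clear gap is 261 − 0 − 21 = 240 mm.


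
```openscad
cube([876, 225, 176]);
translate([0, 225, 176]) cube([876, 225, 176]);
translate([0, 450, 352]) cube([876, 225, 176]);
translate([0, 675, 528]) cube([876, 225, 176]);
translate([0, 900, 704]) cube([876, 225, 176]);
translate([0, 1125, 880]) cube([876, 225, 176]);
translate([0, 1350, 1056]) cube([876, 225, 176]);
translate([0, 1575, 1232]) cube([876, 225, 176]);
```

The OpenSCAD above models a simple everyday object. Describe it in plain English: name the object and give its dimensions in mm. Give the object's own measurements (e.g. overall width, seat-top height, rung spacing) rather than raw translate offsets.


A straight staircase of 8 solid steps. Each step is 876 mm wide (x), 225 mm deep (y, the going) and 176 mm tall (the rise). The first step rests on the floor; each subsequent step sits one going further in +y and one rise higher in +z, directly behind and above the previous step with no overlap.


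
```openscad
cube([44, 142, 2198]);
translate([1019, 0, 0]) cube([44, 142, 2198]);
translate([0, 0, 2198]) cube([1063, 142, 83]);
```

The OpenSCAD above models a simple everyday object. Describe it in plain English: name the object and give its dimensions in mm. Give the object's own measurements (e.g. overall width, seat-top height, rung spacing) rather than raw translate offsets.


A door frame. The clear opening is 975 mm wide and 2198 mm high. Two 44 mm wide jambs, 142 mm deep, stand either side of the opening from the floor to the top of the opening. A 83 mm thick head sits across the top of both jambs, spanning the full outside width of the frame.


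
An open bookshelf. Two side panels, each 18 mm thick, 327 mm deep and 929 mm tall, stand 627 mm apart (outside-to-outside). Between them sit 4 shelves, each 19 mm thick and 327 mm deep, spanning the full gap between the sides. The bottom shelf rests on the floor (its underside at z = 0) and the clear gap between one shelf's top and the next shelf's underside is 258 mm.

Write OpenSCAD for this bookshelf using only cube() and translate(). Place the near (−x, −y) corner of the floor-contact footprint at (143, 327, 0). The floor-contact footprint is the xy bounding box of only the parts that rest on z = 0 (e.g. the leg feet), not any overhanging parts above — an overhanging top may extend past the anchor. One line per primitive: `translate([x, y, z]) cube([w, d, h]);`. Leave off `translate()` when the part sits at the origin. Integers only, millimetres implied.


translate([143, 327, 0]) cube([18, 327, 929]);
translate([752, 327, 0]) cube([18, 327, 929]);
translate([161, 327, 0]) cube([591, 327, 19]);
translate([161, 327, 277]) cube([591, 327, 19]);
translate([161, 327, 554]) cube([591, 327, 19]);
translate([161, 327, 831]) cube([591, 327, 19]);


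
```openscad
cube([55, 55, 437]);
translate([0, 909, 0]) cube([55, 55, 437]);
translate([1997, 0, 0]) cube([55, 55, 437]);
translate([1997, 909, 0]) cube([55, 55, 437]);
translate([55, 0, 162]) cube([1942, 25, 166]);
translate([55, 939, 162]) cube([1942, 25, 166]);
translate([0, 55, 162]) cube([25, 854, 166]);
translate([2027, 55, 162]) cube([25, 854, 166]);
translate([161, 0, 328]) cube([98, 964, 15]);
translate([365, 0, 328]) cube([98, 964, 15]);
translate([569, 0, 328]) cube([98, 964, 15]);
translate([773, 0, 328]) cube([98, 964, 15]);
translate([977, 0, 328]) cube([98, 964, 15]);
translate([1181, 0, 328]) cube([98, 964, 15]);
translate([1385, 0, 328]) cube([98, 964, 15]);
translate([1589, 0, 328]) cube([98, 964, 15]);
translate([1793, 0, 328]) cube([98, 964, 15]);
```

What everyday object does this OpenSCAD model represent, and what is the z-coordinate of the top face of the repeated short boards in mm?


A bed frame. The slat-top height is 343 mm.

Four posts, four rails, and a row of slats — a bed frame. Slats sit on the rails at z = 162 + 166 = 328; with slat thickness 15, the top is 343 mm.


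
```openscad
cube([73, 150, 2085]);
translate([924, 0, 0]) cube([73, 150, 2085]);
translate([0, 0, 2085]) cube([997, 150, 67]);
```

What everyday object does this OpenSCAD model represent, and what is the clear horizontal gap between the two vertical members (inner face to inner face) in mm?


A door frame. The clear opening width is 851 mm.

Two 2085 mm tall posts with a header on top — a door frame. The left jamb is 73 mm wide at x = 0; the right jamb starts at x = 924. The clear opening is 924 − 73 = 851 mm.


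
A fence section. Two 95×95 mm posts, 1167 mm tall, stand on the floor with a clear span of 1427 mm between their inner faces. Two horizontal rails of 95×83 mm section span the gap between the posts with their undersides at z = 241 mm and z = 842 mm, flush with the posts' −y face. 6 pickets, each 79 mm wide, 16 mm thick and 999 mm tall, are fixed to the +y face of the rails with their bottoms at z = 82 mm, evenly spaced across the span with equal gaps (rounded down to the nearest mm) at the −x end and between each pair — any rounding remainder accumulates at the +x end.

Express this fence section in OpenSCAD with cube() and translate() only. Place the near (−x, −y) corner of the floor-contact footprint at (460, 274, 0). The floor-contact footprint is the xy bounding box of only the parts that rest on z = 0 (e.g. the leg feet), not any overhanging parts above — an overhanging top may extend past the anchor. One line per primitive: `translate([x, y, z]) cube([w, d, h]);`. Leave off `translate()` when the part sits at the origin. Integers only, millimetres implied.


translate([460, 274, 0]) cube([95, 95, 1167]);
translate([1982, 274, 0]) cube([95, 95, 1167]);
translate([555, 274, 241]) cube([1427, 95, 83]);
translate([555, 274, 842]) cube([1427, 95, 83]);
translate([691, 369, 82]) cube([79, 16, 999]);
translate([906, 369, 82]) cube([79, 16, 999]);
translate([1121, 369, 82]) cube([79, 16, 999]);
translate([1336, 369, 82]) cube([79, 16, 999]);
translate([1551, 369, 82]) cube([79, 16, 999]);
translate([1766, 369, 82]) cube([79, 16, 999]);


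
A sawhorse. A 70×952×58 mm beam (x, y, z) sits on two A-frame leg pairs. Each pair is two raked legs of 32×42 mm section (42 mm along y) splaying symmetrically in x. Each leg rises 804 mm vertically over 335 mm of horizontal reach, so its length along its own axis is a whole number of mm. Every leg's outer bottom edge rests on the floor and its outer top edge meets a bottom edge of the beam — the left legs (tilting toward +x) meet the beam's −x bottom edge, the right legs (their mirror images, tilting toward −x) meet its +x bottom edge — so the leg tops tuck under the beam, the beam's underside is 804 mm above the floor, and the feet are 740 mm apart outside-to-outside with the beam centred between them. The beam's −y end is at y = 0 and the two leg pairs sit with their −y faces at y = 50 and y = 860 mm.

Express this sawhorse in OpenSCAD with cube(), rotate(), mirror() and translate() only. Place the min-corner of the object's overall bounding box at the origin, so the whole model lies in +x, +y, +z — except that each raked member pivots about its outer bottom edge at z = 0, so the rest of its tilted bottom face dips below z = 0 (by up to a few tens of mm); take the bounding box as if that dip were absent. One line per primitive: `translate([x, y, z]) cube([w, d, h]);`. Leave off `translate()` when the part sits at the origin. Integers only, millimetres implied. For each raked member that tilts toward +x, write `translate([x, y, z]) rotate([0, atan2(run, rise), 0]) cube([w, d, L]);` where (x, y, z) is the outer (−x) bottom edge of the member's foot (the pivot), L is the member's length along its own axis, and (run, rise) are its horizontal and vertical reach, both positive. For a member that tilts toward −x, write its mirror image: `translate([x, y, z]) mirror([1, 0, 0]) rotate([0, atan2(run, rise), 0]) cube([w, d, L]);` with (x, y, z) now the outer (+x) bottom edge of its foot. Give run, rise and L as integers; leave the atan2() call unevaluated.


// leg length = √(335² + 804²) = 871
// right-leg outer foot x = 2·335 + 70 = 740
// beam min-corner = (335, 0, 804)
translate([335, 0, 804]) cube([70, 952, 58]);
translate([0, 50, 0]) rotate([0, atan2(335, 804), 0]) cube([32, 42, 871]);
translate([740, 50, 0]) mirror([1, 0, 0]) rotate([0, atan2(335, 804), 0]) cube([32, 42, 871]);
translate([0, 860, 0]) rotate([0, atan2(335, 804), 0]) cube([32, 42, 871]);
translate([740, 860, 0]) mirror([1, 0, 0]) rotate([0, atan2(335, 804), 0]) cube([32, 42, 871]);


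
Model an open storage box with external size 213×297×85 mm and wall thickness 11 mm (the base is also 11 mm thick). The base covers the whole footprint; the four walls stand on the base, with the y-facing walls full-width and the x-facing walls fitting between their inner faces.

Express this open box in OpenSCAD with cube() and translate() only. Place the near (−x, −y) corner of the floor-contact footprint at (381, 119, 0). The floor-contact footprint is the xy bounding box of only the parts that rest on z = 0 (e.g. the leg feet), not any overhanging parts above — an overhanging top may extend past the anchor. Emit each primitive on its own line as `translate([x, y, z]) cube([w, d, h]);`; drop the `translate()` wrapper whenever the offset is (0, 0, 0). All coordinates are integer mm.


translate([381, 119, 0]) cube([213, 297, 11]);
translate([381, 119, 11]) cube([213, 11, 74]);
translate([381, 405, 11]) cube([213, 11, 74]);
translate([381, 130, 11]) cube([11, 275, 74]);
translate([583, 130, 11]) cube([11, 275, 74]);


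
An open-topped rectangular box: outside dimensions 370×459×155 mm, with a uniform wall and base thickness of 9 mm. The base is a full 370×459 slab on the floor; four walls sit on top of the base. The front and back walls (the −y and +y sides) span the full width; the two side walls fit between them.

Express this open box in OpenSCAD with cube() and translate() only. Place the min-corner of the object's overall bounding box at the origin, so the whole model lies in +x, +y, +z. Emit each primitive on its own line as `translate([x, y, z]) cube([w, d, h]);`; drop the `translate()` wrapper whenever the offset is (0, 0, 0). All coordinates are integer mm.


cube([370, 459, 9]);
translate([0, 0, 9]) cube([370, 9, 146]);
translate([0, 450, 9]) cube([370, 9, 146]);
translate([0, 9, 9]) cube([9, 441, 146]);
translate([361, 9, 9]) cube([9, 441, 146]);


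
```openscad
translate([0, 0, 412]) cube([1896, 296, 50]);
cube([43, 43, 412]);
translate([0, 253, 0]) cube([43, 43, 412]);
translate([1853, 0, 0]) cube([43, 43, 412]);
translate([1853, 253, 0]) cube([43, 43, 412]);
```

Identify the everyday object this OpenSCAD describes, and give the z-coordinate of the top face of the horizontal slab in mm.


A bench. The seat-top height is 462 mm.

A long slab on four corner posts — a bench. The slab sits at z = 412 with thickness 50, so the top is 412 + 50 = 462 mm.


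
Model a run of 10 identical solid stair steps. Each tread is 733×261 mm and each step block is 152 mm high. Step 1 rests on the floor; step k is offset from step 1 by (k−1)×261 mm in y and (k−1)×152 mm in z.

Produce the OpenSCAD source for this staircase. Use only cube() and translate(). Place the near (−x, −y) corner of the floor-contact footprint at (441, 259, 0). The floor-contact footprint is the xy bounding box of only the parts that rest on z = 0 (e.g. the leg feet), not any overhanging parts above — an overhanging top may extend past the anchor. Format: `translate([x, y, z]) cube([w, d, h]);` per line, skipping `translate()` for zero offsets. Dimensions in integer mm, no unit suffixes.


translate([441, 259, 0]) cube([733, 261, 152]);
translate([441, 520, 152]) cube([733, 261, 152]);
translate([441, 781, 304]) cube([733, 261, 152]);
translate([441, 1042, 456]) cube([733, 261, 152]);
translate([441, 1303, 608]) cube([733, 261, 152]);
translate([441, 1564, 760]) cube([733, 261, 152]);
translate([441, 1825, 912]) cube([733, 261, 152]);
translate([441, 2086, 1064]) cube([733, 261, 152]);
translate([441, 2347, 1216]) cube([733, 261, 152]);
translate([441, 2608, 1368]) cube([733, 261, 152]);


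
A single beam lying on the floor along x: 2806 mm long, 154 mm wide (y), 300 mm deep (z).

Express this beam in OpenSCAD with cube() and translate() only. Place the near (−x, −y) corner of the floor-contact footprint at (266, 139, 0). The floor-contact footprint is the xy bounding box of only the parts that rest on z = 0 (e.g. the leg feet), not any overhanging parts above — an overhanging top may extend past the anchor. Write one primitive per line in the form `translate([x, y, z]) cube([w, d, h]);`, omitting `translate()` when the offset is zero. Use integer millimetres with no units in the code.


translate([266, 139, 0]) cube([2806, 154, 300]);


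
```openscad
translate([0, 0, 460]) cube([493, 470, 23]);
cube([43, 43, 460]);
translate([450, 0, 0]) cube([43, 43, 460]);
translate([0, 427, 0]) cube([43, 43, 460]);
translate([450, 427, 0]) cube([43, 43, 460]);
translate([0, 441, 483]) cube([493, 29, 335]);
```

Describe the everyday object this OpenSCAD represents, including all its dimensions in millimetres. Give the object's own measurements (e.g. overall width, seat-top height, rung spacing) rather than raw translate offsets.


A chair. The seat is a 493×470×23 mm slab with its top at z = 483 mm, on four 43×43 mm corner legs (flush with the seat edges, standing on z = 0). A flat backrest 29 mm thick, 335 mm tall, spans the full seat width and rises from the seat top along its +y edge, rear face flush with the rear of the seat.
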